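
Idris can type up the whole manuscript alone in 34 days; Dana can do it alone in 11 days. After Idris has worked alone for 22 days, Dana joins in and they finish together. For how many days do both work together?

In 22 days Idris does 22/34 = 11/17 of the job, leaving 6/17.
Idris and Dana together work at 45/374 per day, so finishing takes 6/17 ÷ 45/374 = 44/15 days.

44/15 days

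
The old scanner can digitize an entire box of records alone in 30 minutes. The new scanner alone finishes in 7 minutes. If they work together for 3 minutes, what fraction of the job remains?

33/70

Combined rate: 1/30 + 1/7 = (7 + 30)/210 = 37/210 per minute.
In 3 minutes they complete 3·37/210 = 37/70 of the job.
So 33/70 remains.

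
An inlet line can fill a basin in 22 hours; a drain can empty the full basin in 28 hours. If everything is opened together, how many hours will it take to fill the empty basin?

Net rate = 1/22 − 1/28 = (14 − 11)/308 = 3/308 per hour.
Filling time = 1 ÷ (3/308) = 308/3 hours.

308/3 hours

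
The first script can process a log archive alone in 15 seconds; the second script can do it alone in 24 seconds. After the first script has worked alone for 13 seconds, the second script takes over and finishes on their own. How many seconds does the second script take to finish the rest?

16/5 seconds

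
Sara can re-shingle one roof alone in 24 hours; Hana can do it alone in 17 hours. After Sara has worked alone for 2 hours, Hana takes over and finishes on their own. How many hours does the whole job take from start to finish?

211/12 hours

In 2 hours Sara does 2/24 = 1/12 of the job, leaving 11/12.
Hana works at 1/17 per hour, so finishing takes 11/12 ÷ 1/17 = 187/12 hours.
Total time = 2 + 187/12 = 211/12 hours.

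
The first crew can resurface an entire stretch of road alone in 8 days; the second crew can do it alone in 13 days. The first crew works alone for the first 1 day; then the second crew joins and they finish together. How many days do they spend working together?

13/3 days

In 1 day the first crew does 1/8 of the job, leaving 7/8.
The first crew and the second crew together work at 21/104 per day, so finishing takes 7/8 ÷ 21/104 = 13/3 days.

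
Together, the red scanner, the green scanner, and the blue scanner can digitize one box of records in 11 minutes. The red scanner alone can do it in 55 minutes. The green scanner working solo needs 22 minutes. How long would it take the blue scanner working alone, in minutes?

110/3 minutes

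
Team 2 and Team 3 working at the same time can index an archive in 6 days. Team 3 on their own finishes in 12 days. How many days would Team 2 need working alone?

Combined rate is 1/6 per day.
Known contribution: 1/12 per day.
So Team 2's rate is 1/6 − 1/12 = 1/12, meaning 12 days alone.

12 days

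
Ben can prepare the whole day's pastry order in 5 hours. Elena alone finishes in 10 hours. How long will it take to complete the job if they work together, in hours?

With two workers the combined time is the product over the sum: 5·10/(5+10) = 50/15 = 10/3 hours.

10/3 hours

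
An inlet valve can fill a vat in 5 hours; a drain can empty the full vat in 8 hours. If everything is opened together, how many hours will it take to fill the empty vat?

Net rate = 1/5 − 1/8 = (8 − 5)/40 = 3/40 per hour.
Filling time = 1 ÷ (3/40) = 40/3 hours.

40/3 hours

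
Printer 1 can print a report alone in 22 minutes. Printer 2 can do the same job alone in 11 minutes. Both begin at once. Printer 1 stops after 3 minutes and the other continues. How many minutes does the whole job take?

In the first 3 minutes the combined rate is 3/22, so 9/22 of the job is done, leaving 13/22.
After Printer 1 leaves the rate is 1/11 per minute; the remaining 13/22 takes 13/2 minutes.
Total = 3 + 13/2 = 19/2 minutes.

19/2 minutes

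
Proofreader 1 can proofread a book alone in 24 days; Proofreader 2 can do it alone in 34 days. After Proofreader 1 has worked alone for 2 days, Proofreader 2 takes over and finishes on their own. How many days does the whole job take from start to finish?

199/6 days

In 2 days Proofreader 1 does 2/24 = 1/12 of the job, leaving 11/12.
Proofreader 2 works at 1/34 per day, so finishing takes 11/12 ÷ 1/34 = 187/6 days.
Total time = 2 + 187/6 = 199/6 days.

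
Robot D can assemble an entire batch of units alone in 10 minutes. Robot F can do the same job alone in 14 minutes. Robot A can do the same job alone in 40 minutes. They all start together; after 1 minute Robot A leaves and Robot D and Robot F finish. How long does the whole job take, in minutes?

91/16 minutes

In the first 1 minute the combined rate is 11/56, so 11/56 of the job is done, leaving 45/56.
After Robot A leaves the rate is 6/35 per minute; the remaining 45/56 takes 75/16 minutes.
Total = 1 + 75/16 = 91/16 minutes.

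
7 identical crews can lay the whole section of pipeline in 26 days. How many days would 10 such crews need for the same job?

Total work is 7·26 = 182 crew-days.
With 10 crews: 182/10 = 91/5 days.

91/5 days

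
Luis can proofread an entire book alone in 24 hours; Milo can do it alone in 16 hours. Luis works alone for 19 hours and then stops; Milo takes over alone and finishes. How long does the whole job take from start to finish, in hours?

In 19 hours Luis does 19/24 of the job, leaving 5/24.
Milo works at 1/16 per hour, so finishing takes 5/24 ÷ 1/16 = 10/3 hours.
Total time = 19 + 10/3 = 67/3 hours.

67/3 hours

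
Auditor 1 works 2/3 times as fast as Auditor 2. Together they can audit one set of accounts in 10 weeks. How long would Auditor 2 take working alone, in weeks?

Let Auditor 2's rate be r; then Auditor 1's rate is (2/3)r, so together (2/3 + 1)r = (5/3)r = 1/10.
Thus r = 3/50 per week.
Auditor 2 alone: 50/3 weeks; Auditor 1 alone: 25 weeks.

50/3 weeks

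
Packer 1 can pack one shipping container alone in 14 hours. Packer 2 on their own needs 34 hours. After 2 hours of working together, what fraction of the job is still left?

95/119

Combined rate: 1/14 + 1/34 = (17 + 7)/238 = 24/238 = 12/119 per hour.
In 2 hours they complete 2·12/119 = 24/119 of the job.
So 95/119 remains.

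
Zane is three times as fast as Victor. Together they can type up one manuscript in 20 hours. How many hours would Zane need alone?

80/3 hours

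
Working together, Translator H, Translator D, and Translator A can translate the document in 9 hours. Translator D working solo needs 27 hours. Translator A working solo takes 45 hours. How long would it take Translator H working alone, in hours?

Combined rate is 1/9 per hour.
Known contribution: 1/27 + 1/45 = (5 + 3)/135 = 8/135 per hour.
So Translator H's rate is 1/9 − 8/135 = 7/135, meaning 135/7 hours alone.

135/7 hours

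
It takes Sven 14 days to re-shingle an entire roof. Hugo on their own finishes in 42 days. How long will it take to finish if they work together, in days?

21/2 days

Combined rate: 1/14 + 1/42 = (3 + 1)/42 = 4/42 = 2/21 per day.
Time = 1 ÷ (2/21) = 21/2 days.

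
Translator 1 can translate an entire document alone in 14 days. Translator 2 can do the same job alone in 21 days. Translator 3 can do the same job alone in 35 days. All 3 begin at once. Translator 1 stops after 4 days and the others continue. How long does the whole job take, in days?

In the first 4 days the combined rate is 31/210, so 62/105 of the job is done, leaving 43/105.
After Translator 1 leaves the rate is 8/105 per day; the remaining 43/105 takes 43/8 days.
Total = 4 + 43/8 = 75/8 days.

75/8 days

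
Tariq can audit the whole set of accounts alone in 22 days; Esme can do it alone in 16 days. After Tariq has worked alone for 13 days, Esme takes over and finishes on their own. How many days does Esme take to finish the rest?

In 13 days Tariq does 13/22 of the job, leaving 9/22.
Esme works at 1/16 per day, so finishing takes 9/22 ÷ 1/16 = 72/11 days.

72/11 days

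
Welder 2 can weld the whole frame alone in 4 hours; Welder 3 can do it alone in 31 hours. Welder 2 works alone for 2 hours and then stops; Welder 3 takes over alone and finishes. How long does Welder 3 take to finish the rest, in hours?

31/2 hours

In 2 hours Welder 2 does 2/4 = 1/2 of the job, leaving 1/2.
Welder 3 works at 1/31 per hour, so finishing takes 1/2 ÷ 1/31 = 31/2 hours.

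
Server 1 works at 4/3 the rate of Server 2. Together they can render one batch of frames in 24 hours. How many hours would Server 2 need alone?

56 hours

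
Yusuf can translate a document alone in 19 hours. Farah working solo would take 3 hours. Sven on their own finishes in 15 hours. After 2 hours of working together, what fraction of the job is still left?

Combined rate: 1/19 + 1/3 + 1/15 = (15 + 95 + 19)/285 = 129/285 = 43/95 per hour.
In 2 hours they complete 2·43/95 = 86/95 of the job.
So 9/95 remains.

9/95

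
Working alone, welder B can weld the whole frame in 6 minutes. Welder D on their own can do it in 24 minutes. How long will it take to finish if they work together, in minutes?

Combined rate: 1/6 + 1/24 = (4 + 1)/24 = 5/24 per minute.
Time = 1 ÷ (5/24) = 24/5 minutes.

24/5 minutes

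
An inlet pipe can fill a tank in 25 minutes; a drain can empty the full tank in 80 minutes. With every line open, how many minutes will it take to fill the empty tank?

400/11 minutes

Net rate = 1/25 − 1/80 = (16 − 5)/400 = 11/400 per minute.
Filling time = 1 ÷ (11/400) = 400/11 minutes.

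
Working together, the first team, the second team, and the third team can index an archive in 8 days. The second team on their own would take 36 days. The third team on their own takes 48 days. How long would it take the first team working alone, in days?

Combined rate is 1/8 per day.
Known contribution: 1/36 + 1/48 = (4 + 3)/144 = 7/144 per day.
So the first team's rate is 1/8 − 7/144 = 11/144, meaning 144/11 days alone.

144/11 days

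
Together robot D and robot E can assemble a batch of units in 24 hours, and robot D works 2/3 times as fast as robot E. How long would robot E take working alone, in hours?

Let robot E's rate be r; then robot D's rate is (2/3)r, so together (2/3 + 1)r = (5/3)r = 1/24.
Thus r = 1/40 per hour.
Robot E alone: 40 hours; robot D alone: 60 hours.

40 hours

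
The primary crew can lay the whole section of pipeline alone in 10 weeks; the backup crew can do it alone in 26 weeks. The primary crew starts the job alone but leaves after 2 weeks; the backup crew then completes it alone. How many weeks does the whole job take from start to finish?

In 2 weeks the primary crew does 2/10 = 1/5 of the job, leaving 4/5.
The backup crew works at 1/26 per week, so finishing takes 4/5 ÷ 1/26 = 104/5 weeks.
Total time = 2 + 104/5 = 114/5 weeks.

114/5 weeks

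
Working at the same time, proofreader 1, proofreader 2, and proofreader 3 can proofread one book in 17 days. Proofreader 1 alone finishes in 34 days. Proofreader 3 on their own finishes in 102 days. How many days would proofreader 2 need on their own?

Combined rate is 1/17 per day.
Known contribution: 1/34 + 1/102 = (3 + 1)/102 = 4/102 = 2/51 per day.
So proofreader 2's rate is 1/17 − 2/51 = 1/51, meaning 51 days alone.

51 days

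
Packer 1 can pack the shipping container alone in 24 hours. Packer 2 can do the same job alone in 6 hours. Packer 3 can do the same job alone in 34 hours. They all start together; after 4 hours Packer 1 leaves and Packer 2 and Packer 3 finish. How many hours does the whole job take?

In the first 4 hours the combined rate is 97/408, so 97/102 of the job is done, leaving 5/102.
After Packer 1 leaves the rate is 10/51 per hour; the remaining 5/102 takes 1/4 hours.
Total = 4 + 1/4 = 17/4 hours.

17/4 hours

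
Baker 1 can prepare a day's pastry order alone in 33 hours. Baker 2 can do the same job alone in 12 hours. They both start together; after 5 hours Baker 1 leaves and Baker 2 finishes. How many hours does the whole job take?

In the first 5 hours the combined rate is 5/44, so 25/44 of the job is done, leaving 19/44.
After Baker 1 leaves the rate is 1/12 per hour; the remaining 19/44 takes 57/11 hours.
Total = 5 + 57/11 = 112/11 hours.

112/11 hours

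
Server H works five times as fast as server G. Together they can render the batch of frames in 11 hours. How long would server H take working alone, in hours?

66/5 hours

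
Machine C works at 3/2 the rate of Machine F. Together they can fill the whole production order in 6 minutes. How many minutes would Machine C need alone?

10 minutes

Let Machine F's rate be r; then Machine C's rate is (3/2)r, so together (3/2 + 1)r = (5/2)r = 1/6.
Thus r = 1/15 per minute.
Machine F alone: 15 minutes; Machine C alone: 10 minutes.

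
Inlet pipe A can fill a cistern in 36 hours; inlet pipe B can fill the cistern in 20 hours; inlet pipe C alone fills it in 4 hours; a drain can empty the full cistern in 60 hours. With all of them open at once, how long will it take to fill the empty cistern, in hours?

45/14 hours

Net rate = 1/36 + 1/20 + 1/4 − 1/60 = (5 + 9 + 45 − 3)/180 = 56/180 = 14/45 per hour.
Filling time = 1 ÷ (14/45) = 45/14 hours.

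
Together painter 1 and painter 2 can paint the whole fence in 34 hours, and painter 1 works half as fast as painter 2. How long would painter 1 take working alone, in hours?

Let painter 2's rate be r; then painter 1's rate is (1/2)r, so together (1/2 + 1)r = (3/2)r = 1/34.
Thus r = 1/51 per hour.
Painter 2 alone: 51 hours; painter 1 alone: 102 hours.

102 hours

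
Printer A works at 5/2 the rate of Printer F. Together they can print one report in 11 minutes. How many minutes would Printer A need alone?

77/5 minutes

Let Printer F's rate be r; then Printer A's rate is (5/2)r, so together (5/2 + 1)r = (7/2)r = 1/11.
Thus r = 2/77 per minute.
Printer F alone: 77/2 minutes; Printer A alone: 77/5 minutes.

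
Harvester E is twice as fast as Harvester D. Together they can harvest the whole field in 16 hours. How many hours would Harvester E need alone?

24 hours

Let Harvester D's rate be r; then Harvester E's rate is 2r, so together (2 + 1)r = 3r = 1/16.
Thus r = 1/48 per hour.
Harvester D alone: 48 hours; Harvester E alone: 24 hours.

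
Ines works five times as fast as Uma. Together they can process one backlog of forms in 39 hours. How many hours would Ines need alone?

234/5 hours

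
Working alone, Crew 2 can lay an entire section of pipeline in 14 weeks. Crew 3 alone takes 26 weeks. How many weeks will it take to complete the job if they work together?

With two workers the combined time is the product over the sum: 14·26/(14+26) = 364/40 = 91/10 weeks.

91/10 weeks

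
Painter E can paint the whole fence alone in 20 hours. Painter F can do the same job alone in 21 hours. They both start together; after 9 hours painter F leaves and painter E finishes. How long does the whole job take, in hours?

80/7 hours

In the first 9 hours the combined rate is 41/420, so 123/140 of the job is done, leaving 17/140.
After painter F leaves the rate is 1/20 per hour; the remaining 17/140 takes 17/7 hours.
Total = 9 + 17/7 = 80/7 hours.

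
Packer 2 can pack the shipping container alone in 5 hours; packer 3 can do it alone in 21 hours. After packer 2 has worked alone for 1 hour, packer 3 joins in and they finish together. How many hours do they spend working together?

42/13 hours

In 1 hour packer 2 does 1/5 of the job, leaving 4/5.
Packer 2 and packer 3 together work at 26/105 per hour, so finishing takes 4/5 ÷ 26/105 = 42/13 hours.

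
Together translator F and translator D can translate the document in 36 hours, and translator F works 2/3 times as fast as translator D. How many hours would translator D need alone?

Let translator D's rate be r; then translator F's rate is (2/3)r, so together (2/3 + 1)r = (5/3)r = 1/36.
Thus r = 1/60 per hour.
Translator D alone: 60 hours; translator F alone: 90 hours.

60 hours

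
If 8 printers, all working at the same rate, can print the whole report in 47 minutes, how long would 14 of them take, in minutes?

188/7 minutes

Total work is 8·47 = 376 printer-minutes.
With 14 printers: 376/14 = 188/7 minutes.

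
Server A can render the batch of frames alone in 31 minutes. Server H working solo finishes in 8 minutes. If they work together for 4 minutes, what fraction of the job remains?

23/62

Combined rate: 1/31 + 1/8 = (8 + 31)/248 = 39/248 per minute.
In 4 minutes they complete 4·39/248 = 39/62 of the job.
So 23/62 remains.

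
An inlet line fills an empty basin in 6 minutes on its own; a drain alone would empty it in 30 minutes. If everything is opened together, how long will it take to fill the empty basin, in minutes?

Net rate = 1/6 − 1/30 = (5 − 1)/30 = 4/30 = 2/15 per minute.
Filling time = 1 ÷ (2/15) = 15/2 minutes.

15/2 minutes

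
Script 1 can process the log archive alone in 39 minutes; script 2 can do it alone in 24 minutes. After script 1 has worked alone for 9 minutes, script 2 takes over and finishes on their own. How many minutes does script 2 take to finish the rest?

240/13 minutes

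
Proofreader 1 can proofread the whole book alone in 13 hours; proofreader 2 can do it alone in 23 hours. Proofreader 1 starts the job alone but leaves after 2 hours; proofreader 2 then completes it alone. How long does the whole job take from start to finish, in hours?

In 2 hours proofreader 1 does 2/13 of the job, leaving 11/13.
Proofreader 2 works at 1/23 per hour, so finishing takes 11/13 ÷ 1/23 = 253/13 hours.
Total time = 2 + 253/13 = 279/13 hours.

279/13 hours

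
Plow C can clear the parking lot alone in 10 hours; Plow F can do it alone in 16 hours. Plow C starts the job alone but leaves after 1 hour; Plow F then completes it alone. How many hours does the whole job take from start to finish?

In 1 hour Plow C does 1/10 of the job, leaving 9/10.
Plow F works at 1/16 per hour, so finishing takes 9/10 ÷ 1/16 = 72/5 hours.
Total time = 1 + 72/5 = 77/5 hours.

77/5 hours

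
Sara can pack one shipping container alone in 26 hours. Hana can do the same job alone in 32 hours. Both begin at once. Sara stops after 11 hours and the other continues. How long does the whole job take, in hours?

240/13 hours

In the first 11 hours the combined rate is 29/416, so 319/416 of the job is done, leaving 97/416.
After Sara leaves the rate is 1/32 per hour; the remaining 97/416 takes 97/13 hours.
Total = 11 + 97/13 = 240/13 hours.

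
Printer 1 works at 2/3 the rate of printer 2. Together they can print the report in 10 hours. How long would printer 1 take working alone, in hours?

25 hours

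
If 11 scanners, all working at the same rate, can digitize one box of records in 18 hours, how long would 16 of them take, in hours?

99/8 hours

Total work is 11·18 = 198 scanner-hours.
With 16 scanners: 198/16 = 99/8 hours.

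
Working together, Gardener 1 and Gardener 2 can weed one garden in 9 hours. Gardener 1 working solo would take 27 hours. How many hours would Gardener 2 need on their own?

27/2 hours

Combined rate is 1/9 per hour.
Known contribution: 1/27 per hour.
So Gardener 2's rate is 1/9 − 1/27 = 2/27, meaning 27/2 hours alone.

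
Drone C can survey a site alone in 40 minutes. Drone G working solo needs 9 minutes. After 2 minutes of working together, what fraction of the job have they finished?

49/180

Combined rate: 1/40 + 1/9 = (9 + 40)/360 = 49/360 per minute.
In 2 minutes they complete 2·49/360 = 49/180 of the job.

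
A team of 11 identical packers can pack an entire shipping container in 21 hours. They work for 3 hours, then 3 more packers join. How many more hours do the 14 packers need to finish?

99/7 hours

One packer does 1/231 of the job per hour.
After 3 hours with 11 packers, 1/7 is done (6/7 left).
With 14 packers the rate is 14/231 = 2/33, so the rest takes 6/7 ÷ 2/33 = 99/7 hours.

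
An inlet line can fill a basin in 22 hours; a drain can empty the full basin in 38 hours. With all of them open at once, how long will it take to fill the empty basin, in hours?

Net rate = 1/22 − 1/38 = (19 − 11)/418 = 8/418 = 4/209 per hour.
Filling time = 1 ÷ (4/209) = 209/4 hours.

209/4 hours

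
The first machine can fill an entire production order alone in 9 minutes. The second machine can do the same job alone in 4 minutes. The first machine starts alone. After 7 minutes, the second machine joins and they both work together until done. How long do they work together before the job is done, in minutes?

In the first 7 minutes the first machine alone does 7/9 of the job, leaving 2/9.
Once everyone is working, combined rate: 1/9 + 1/4 = (4 + 9)/36 = 13/36 per minute.
Remaining 2/9 at 13/36 per minute takes 8/13 minutes.

8/13 minutes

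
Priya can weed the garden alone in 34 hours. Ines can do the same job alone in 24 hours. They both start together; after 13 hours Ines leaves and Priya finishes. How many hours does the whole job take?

187/12 hours

In the first 13 hours the combined rate is 29/408, so 377/408 of the job is done, leaving 31/408.
After Ines leaves the rate is 1/34 per hour; the remaining 31/408 takes 31/12 hours.
Total = 13 + 31/12 = 187/12 hours.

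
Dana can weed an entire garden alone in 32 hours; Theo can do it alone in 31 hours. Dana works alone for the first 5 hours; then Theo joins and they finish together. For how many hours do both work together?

93/7 hours

In 5 hours Dana does 5/32 of the job, leaving 27/32.
Dana and Theo together work at 63/992 per hour, so finishing takes 27/32 ÷ 63/992 = 93/7 hours.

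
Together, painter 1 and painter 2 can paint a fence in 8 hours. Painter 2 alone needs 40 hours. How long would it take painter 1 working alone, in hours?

10 hours

Combined rate is 1/8 per hour.
Known contribution: 1/40 per hour.
So painter 1's rate is 1/8 − 1/40 = 1/10, meaning 10 hours alone.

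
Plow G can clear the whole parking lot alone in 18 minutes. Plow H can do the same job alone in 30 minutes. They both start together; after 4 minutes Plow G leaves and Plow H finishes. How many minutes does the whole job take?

70/3 minutes

In the first 4 minutes the combined rate is 4/45, so 16/45 of the job is done, leaving 29/45.
After Plow G leaves the rate is 1/30 per minute; the remaining 29/45 takes 58/3 minutes.
Total = 4 + 58/3 = 70/3 minutes.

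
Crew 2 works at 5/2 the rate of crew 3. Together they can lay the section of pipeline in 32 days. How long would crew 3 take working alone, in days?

112 days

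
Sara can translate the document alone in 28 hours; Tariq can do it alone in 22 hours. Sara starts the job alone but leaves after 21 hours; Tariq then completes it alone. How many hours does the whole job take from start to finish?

In 21 hours Sara does 21/28 = 3/4 of the job, leaving 1/4.
Tariq works at 1/22 per hour, so finishing takes 1/4 ÷ 1/22 = 11/2 hours.
Total time = 21 + 11/2 = 53/2 hours.

53/2 hours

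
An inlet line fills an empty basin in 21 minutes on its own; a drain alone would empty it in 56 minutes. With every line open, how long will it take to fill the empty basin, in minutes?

Net rate = 1/21 − 1/56 = (8 − 3)/168 = 5/168 per minute.
Filling time = 1 ÷ (5/168) = 168/5 minutes.

168/5 minutes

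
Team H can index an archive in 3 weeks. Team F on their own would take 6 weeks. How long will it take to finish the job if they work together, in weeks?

2 weeks

Combined rate: 1/3 + 1/6 = (2 + 1)/6 = 3/6 = 1/2 per week.
Time = 1 ÷ (1/2) = 2 weeks.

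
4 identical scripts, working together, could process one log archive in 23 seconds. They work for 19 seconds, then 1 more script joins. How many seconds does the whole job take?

111/5 seconds

One script does 1/92 of the job per second.
After 19 seconds with 4 scripts, 19/23 is done (4/23 left).
With 5 scripts the rate is 5/92, so the rest takes 4/23 ÷ 5/92 = 16/5 seconds.
Total = 19 + 16/5 = 111/5 seconds.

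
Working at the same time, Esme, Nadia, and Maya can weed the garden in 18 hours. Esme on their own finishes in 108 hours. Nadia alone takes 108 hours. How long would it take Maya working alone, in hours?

27 hours

Combined rate is 1/18 per hour.
Known contribution: 1/108 + 1/108 = (1 + 1)/108 = 2/108 = 1/54 per hour.
So Maya's rate is 1/18 − 1/54 = 1/27, meaning 27 hours alone.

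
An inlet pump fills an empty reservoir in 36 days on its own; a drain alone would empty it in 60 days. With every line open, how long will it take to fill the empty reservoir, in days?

Net rate = 1/36 − 1/60 = (5 − 3)/180 = 2/180 = 1/90 per day.
Filling time = 1 ÷ (1/90) = 90 days.

90 days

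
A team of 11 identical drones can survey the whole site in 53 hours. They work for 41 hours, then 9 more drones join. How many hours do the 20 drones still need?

One drone does 1/583 of the job per hour.
After 41 hours with 11 drones, 41/53 is done (12/53 left).
With 20 drones the rate is 20/583, so the rest takes 12/53 ÷ 20/583 = 33/5 hours.

33/5 hours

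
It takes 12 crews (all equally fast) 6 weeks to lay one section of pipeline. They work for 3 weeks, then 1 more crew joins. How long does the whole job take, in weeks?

75/13 weeks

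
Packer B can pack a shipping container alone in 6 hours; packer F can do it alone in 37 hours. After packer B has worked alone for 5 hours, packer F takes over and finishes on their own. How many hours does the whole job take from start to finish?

In 5 hours packer B does 5/6 of the job, leaving 1/6.
Packer F works at 1/37 per hour, so finishing takes 1/6 ÷ 1/37 = 37/6 hours.
Total time = 5 + 37/6 = 67/6 hours.

67/6 hours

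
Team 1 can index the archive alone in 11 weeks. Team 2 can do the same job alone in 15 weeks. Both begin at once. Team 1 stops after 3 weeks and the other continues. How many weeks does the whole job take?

120/11 weeks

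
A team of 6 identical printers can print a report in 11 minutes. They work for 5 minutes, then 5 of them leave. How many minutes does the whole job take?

One printer does 1/66 of the job per minute.
After 5 minutes with 6 printers, 5/11 is done (6/11 left).
With 1 printer the rate is 1/66, so the rest takes 6/11 ÷ 1/66 = 36 minutes.
Total = 5 + 36 = 41 minutes.

41 minutes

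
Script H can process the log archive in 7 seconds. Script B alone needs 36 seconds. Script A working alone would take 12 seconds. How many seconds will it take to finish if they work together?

63/16 seconds

Combined rate: 1/7 + 1/36 + 1/12 = (36 + 7 + 21)/252 = 64/252 = 16/63 per second.
Time = 1 ÷ (16/63) = 63/16 seconds.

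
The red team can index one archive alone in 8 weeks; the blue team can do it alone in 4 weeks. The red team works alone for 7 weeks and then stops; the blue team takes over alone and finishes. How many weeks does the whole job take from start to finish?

In 7 weeks the red team does 7/8 of the job, leaving 1/8.
The blue team works at 1/4 per week, so finishing takes 1/8 ÷ 1/4 = 1/2 weeks.
Total time = 7 + 1/2 = 15/2 weeks.

15/2 weeks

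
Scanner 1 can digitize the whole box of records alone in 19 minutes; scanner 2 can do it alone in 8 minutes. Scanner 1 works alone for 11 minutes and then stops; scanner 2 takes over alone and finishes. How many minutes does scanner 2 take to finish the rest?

64/19 minutes

In 11 minutes scanner 1 does 11/19 of the job, leaving 8/19.
Scanner 2 works at 1/8 per minute, so finishing takes 8/19 ÷ 1/8 = 64/19 minutes.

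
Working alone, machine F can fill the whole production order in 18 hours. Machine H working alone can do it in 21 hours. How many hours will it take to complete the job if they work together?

126/13 hours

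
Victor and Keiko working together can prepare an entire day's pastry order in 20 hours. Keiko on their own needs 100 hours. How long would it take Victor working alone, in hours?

25 hours

Combined rate is 1/20 per hour.
Known contribution: 1/100 per hour.
So Victor's rate is 1/20 − 1/100 = 1/25, meaning 25 hours alone.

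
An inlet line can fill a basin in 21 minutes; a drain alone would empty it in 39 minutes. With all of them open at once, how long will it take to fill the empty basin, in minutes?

Net rate = 1/21 − 1/39 = (13 − 7)/273 = 6/273 = 2/91 per minute.
Filling time = 1 ÷ (2/91) = 91/2 minutes.

91/2 minutes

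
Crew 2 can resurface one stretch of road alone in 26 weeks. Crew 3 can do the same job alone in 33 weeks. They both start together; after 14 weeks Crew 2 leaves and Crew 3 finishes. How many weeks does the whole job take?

In the first 14 weeks the combined rate is 59/858, so 413/429 of the job is done, leaving 16/429.
After Crew 2 leaves the rate is 1/33 per week; the remaining 16/429 takes 16/13 weeks.
Total = 14 + 16/13 = 198/13 weeks.

198/13 weeks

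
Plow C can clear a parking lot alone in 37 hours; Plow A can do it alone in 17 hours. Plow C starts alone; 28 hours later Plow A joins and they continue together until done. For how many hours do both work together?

In 28 hours Plow C does 28/37 of the job, leaving 9/37.
Plow C and Plow A together work at 54/629 per hour, so finishing takes 9/37 ÷ 54/629 = 17/6 hours.

17/6 hours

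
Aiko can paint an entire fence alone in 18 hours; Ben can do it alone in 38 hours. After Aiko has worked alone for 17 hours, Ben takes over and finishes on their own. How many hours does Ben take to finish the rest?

19/9 hours

In 17 hours Aiko does 17/18 of the job, leaving 1/18.
Ben works at 1/38 per hour, so finishing takes 1/18 ÷ 1/38 = 19/9 hours.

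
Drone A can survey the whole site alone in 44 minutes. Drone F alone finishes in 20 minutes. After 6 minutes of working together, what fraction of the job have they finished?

Combined rate: 1/44 + 1/20 = (5 + 11)/220 = 16/220 = 4/55 per minute.
In 6 minutes they complete 6·4/55 = 24/55 of the job.

24/55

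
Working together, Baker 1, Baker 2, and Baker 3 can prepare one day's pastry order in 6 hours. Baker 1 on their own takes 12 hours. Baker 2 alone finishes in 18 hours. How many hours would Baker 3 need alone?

36 hours

Combined rate is 1/6 per hour.
Known contribution: 1/12 + 1/18 = (3 + 2)/36 = 5/36 per hour.
So Baker 3's rate is 1/6 − 5/36 = 1/36, meaning 36 hours alone.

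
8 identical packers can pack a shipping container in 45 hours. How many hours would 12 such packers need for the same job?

Total work is 8·45 = 360 packer-hours.
With 12 packers: 360/12 = 30 hours.

30 hours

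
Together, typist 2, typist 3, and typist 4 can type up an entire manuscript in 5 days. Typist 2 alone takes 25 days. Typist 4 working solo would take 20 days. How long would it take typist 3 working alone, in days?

Combined rate is 1/5 per day.
Known contribution: 1/25 + 1/20 = (4 + 5)/100 = 9/100 per day.
So typist 3's rate is 1/5 − 9/100 = 11/100, meaning 100/11 days alone.

100/11 days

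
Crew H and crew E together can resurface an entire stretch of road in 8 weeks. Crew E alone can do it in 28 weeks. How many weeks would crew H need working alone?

56/5 weeks

Combined rate is 1/8 per week.
Known contribution: 1/28 per week.
So crew H's rate is 1/8 − 1/28 = 5/56, meaning 56/5 weeks alone.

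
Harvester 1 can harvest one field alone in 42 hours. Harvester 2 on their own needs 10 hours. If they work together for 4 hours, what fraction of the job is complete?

Combined rate: 1/42 + 1/10 = (5 + 21)/210 = 26/210 = 13/105 per hour.
In 4 hours they complete 4·13/105 = 52/105 of the job.

52/105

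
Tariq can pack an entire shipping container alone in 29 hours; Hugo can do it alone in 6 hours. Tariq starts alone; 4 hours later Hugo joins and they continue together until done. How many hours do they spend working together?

30/7 hours

In 4 hours Tariq does 4/29 of the job, leaving 25/29.
Tariq and Hugo together work at 35/174 per hour, so finishing takes 25/29 ÷ 35/174 = 30/7 hours.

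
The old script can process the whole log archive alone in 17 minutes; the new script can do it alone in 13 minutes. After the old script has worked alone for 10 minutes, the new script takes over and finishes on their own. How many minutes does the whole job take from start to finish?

In 10 minutes the old script does 10/17 of the job, leaving 7/17.
The new script works at 1/13 per minute, so finishing takes 7/17 ÷ 1/13 = 91/17 minutes.
Total time = 10 + 91/17 = 261/17 minutes.

261/17 minutes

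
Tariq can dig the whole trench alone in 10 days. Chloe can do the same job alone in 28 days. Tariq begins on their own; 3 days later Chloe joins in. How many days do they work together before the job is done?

98/19 days

In the first 3 days Tariq alone does 3/10 of the job, leaving 7/10.
Once everyone is working, combined rate: 1/10 + 1/28 = (14 + 5)/140 = 19/140 per day.
Remaining 7/10 at 19/140 per day takes 98/19 days.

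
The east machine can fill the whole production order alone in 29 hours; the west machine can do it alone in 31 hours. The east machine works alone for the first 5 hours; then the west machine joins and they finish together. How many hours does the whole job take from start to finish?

87/5 hours

In 5 hours the east machine does 5/29 of the job, leaving 24/29.
The east machine and the west machine together work at 60/899 per hour, so finishing takes 24/29 ÷ 60/899 = 62/5 hours.
Total time = 5 + 62/5 = 87/5 hours.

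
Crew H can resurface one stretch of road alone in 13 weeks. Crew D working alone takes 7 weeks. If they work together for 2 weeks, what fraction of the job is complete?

40/91

Combined rate: 1/13 + 1/7 = (7 + 13)/91 = 20/91 per week.
In 2 weeks they complete 2·20/91 = 40/91 of the job.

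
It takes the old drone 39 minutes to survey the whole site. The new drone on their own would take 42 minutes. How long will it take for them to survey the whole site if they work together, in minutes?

With two workers the combined time is the product over the sum: 39·42/(39+42) = 1638/81 = 182/9 minutes.

182/9 minutes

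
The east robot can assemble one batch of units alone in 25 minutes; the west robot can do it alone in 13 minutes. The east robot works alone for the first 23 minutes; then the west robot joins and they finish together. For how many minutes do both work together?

In 23 minutes the east robot does 23/25 of the job, leaving 2/25.
The east robot and the west robot together work at 38/325 per minute, so finishing takes 2/25 ÷ 38/325 = 13/19 minutes.

13/19 minutes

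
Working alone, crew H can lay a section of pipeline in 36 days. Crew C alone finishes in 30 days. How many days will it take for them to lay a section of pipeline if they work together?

180/11 days

With two workers the combined time is the product over the sum: 36·30/(36+30) = 1080/66 = 180/11 days.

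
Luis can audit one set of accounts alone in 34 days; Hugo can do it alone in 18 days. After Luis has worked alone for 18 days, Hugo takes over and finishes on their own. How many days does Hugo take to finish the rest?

144/17 days

In 18 days Luis does 18/34 = 9/17 of the job, leaving 8/17.
Hugo works at 1/18 per day, so finishing takes 8/17 ÷ 1/18 = 144/17 days.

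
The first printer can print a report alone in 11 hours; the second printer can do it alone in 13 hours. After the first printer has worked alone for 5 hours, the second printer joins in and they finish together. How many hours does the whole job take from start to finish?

In 5 hours the first printer does 5/11 of the job, leaving 6/11.
The first printer and the second printer together work at 24/143 per hour, so finishing takes 6/11 ÷ 24/143 = 13/4 hours.
Total time = 5 + 13/4 = 33/4 hours.

33/4 hours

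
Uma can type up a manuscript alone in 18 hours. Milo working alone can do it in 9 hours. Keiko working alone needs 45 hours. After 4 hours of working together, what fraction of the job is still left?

Combined rate: 1/18 + 1/9 + 1/45 = (5 + 10 + 2)/90 = 17/90 per hour.
In 4 hours they complete 4·17/90 = 34/45 of the job.
So 11/45 remains.

11/45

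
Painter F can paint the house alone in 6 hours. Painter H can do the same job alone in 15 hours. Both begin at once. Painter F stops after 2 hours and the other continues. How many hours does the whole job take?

10 hours

In the first 2 hours the combined rate is 7/30, so 7/15 of the job is done, leaving 8/15.
After painter F leaves the rate is 1/15 per hour; the remaining 8/15 takes 8 hours.
Total = 2 + 8 = 10 hours.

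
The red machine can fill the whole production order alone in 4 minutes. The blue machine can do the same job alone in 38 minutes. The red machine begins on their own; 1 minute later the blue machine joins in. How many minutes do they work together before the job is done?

19/7 minutes

In the first 1 minute the red machine alone does 1/4 of the job, leaving 3/4.
Once everyone is working, combined rate: 1/4 + 1/38 = (19 + 2)/76 = 21/76 per minute.
Remaining 3/4 at 21/76 per minute takes 19/7 minutes.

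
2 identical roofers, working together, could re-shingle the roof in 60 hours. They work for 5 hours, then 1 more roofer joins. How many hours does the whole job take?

One roofer does 1/120 of the job per hour.
After 5 hours with 2 roofers, 1/12 is done (11/12 left).
With 3 roofers the rate is 3/120 = 1/40, so the rest takes 11/12 ÷ 1/40 = 110/3 hours.
Total = 5 + 110/3 = 125/3 hours.

125/3 hours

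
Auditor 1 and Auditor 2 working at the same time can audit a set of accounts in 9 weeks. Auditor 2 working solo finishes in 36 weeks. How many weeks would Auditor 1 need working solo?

12 weeks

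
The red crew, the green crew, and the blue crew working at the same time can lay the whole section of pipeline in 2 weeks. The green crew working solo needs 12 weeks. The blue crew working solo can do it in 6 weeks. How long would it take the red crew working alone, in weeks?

4 weeks

Combined rate is 1/2 per week.
Known contribution: 1/12 + 1/6 = (1 + 2)/12 = 3/12 = 1/4 per week.
So the red crew's rate is 1/2 − 1/4 = 1/4, meaning 4 weeks alone.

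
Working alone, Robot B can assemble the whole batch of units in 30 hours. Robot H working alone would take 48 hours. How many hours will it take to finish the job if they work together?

Combined rate: 1/30 + 1/48 = (8 + 5)/240 = 13/240 per hour.
Time = 1 ÷ (13/240) = 240/13 hours.

240/13 hours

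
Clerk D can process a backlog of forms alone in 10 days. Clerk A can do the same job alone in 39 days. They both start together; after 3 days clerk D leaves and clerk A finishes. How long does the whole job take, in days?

273/10 days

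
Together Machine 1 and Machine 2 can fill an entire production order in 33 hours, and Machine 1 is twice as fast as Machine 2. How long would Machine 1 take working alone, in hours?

99/2 hours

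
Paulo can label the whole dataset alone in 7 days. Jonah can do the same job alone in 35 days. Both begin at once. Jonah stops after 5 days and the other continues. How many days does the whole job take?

In the first 5 days the combined rate is 6/35, so 6/7 of the job is done, leaving 1/7.
After Jonah leaves the rate is 1/7 per day; the remaining 1/7 takes 1 day.
Total = 5 + 1 = 6 days.

6 days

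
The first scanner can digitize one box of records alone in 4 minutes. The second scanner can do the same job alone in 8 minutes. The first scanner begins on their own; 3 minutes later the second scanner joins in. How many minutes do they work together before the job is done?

2/3 minutes

In the first 3 minutes the first scanner alone does 3/4 of the job, leaving 1/4.
Once everyone is working, combined rate: 1/4 + 1/8 = (2 + 1)/8 = 3/8 per minute.
Remaining 1/4 at 3/8 per minute takes 2/3 minutes.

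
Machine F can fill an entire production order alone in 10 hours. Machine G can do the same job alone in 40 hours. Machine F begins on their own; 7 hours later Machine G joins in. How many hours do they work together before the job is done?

In the first 7 hours Machine F alone does 7/10 of the job, leaving 3/10.
Once everyone is working, combined rate: 1/10 + 1/40 = (4 + 1)/40 = 5/40 = 1/8 per hour.
Remaining 3/10 at 1/8 per hour takes 12/5 hours.

12/5 hours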